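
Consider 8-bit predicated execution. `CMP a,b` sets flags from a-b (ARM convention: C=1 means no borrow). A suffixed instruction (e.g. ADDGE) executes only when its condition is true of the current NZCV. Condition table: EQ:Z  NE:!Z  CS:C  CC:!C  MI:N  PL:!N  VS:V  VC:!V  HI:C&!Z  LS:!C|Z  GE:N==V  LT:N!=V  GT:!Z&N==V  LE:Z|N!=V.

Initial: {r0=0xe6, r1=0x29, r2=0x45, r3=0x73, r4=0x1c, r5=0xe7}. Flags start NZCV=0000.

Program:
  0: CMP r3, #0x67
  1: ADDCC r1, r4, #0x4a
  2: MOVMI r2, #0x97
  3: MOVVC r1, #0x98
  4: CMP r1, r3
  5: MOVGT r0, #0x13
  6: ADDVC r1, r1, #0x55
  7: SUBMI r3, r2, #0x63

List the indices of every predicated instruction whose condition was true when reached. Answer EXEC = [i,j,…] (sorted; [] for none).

0: ✓ CMP  NZCV=0010
1: · ADDCC
2: · MOVMI
3: ✓ MOVVC  r1←0x98
4: ✓ CMP  NZCV=0011
5: · MOVGT
6: · ADDVC
7: · SUBMI

EXEC = [3]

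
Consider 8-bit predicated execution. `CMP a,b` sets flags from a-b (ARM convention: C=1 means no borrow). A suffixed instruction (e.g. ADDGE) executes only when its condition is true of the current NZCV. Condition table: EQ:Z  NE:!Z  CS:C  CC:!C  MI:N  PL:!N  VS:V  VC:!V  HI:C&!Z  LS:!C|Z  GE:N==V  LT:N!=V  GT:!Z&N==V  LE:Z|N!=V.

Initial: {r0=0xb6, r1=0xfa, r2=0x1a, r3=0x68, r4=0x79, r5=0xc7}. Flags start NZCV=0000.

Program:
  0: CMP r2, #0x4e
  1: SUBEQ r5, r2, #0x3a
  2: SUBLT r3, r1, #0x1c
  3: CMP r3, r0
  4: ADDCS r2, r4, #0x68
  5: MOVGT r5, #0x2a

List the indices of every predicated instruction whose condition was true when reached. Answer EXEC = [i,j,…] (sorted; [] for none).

0: ✓ CMP  NZCV=1000
1: · SUBEQ
2: ✓ SUBLT  r3←0xde
3: ✓ CMP  NZCV=0010
4: ✓ ADDCS  r2←0xe1
5: ✓ MOVGT  r5←0x2a

EXEC = [2,4,5]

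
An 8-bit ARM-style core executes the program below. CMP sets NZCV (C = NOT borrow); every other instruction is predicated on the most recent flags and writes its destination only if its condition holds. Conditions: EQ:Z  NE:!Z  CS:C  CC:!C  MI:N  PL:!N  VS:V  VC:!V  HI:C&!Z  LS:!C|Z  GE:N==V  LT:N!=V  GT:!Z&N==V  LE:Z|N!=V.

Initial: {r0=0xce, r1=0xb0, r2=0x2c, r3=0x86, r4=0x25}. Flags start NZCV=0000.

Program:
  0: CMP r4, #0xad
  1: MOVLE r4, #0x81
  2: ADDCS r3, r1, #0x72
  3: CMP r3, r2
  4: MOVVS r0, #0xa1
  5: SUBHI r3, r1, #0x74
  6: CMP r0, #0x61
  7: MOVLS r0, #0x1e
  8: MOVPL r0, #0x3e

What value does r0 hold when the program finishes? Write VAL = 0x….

0: ✓ CMP  NZCV=0000
1: · MOVLE
2: · ADDCS
3: ✓ CMP  NZCV=0011
4: ✓ MOVVS  r0←0xa1
5: ✓ SUBHI  r3←0x3c
6: ✓ CMP  NZCV=0011
7: · MOVLS
8: ✓ MOVPL  r0←0x3e

VAL = 0x3e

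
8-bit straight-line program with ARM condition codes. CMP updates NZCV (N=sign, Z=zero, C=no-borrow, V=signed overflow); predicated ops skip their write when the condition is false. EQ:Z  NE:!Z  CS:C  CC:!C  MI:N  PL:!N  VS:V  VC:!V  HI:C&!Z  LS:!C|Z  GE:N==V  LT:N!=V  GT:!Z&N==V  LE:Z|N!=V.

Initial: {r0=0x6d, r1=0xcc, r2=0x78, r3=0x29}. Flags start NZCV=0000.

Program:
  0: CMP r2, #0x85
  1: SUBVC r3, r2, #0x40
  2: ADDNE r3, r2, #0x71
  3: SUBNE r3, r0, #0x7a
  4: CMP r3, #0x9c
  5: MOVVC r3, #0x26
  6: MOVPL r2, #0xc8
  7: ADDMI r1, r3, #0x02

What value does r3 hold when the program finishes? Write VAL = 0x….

VAL = 0x26

[0] flags=1001 → (cmp)
[1] flags=1001 VC?F → skip
[2] flags=1001 NE?T → r3=0xe9
[3] flags=1001 NE?T → r3=0xf3
[4] flags=0010 → (cmp)
[5] flags=0010 VC?T → r3=0x26
[6] flags=0010 PL?T → r2=0xc8
[7] flags=0010 MI?F → skip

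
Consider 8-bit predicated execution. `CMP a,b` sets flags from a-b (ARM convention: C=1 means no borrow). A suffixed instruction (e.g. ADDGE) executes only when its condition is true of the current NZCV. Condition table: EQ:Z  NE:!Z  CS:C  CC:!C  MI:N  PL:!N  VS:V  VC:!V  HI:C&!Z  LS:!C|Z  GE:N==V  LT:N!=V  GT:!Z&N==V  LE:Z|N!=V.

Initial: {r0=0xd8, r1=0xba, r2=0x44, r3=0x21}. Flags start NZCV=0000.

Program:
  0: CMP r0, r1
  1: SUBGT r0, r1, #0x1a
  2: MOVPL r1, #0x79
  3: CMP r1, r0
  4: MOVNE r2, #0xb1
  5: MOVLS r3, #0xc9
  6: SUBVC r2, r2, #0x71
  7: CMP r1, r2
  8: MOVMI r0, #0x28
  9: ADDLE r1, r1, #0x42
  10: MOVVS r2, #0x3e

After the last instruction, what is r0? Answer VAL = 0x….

[0] flags=0010 → (cmp)
[1] flags=0010 GT?T → r0=0xa0
[2] flags=0010 PL?T → r1=0x79
[3] flags=1001 → (cmp)
[4] flags=1001 NE?T → r2=0xb1
[5] flags=1001 LS?T → r3=0xc9
[6] flags=1001 VC?F → skip
[7] flags=1001 → (cmp)
[8] flags=1001 MI?T → r0=0x28
[9] flags=1001 LE?F → skip
[10] flags=1001 VS?T → r2=0x3e

VAL = 0x28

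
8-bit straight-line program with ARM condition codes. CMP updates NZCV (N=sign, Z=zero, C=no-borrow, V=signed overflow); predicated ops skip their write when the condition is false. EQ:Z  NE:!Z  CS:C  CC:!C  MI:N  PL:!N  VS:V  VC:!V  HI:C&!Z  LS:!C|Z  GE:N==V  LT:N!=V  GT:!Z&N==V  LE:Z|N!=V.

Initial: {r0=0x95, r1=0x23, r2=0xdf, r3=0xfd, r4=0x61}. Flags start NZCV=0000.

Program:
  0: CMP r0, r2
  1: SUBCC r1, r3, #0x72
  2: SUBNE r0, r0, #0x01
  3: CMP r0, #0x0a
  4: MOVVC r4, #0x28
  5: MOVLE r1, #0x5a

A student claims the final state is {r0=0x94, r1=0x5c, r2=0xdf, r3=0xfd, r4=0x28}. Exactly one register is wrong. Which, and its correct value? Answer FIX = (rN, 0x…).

[0] flags=1000 → (cmp)
[1] flags=1000 CC?T → r1=0x8b
[2] flags=1000 NE?T → r0=0x94
[3] flags=1010 → (cmp)
[4] flags=1010 VC?T → r4=0x28
[5] flags=1010 LE?T → r1=0x5a

FIX = (r1, 0x5a)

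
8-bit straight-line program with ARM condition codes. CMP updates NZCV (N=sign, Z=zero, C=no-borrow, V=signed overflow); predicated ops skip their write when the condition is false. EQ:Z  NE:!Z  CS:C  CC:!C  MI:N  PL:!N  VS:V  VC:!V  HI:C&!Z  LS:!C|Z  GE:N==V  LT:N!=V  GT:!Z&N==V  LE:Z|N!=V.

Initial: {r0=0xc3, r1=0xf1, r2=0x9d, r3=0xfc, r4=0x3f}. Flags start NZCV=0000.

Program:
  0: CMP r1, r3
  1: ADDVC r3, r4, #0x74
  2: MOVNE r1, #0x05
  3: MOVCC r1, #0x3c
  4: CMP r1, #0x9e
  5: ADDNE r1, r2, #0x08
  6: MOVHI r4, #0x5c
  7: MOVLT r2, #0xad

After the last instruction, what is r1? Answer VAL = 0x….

0: ✓ CMP  NZCV=1000
1: ✓ ADDVC  r3←0xb3
2: ✓ MOVNE  r1←0x05
3: ✓ MOVCC  r1←0x3c
4: ✓ CMP  NZCV=1001
5: ✓ ADDNE  r1←0xa5
6: · MOVHI
7: · MOVLT

VAL = 0xa5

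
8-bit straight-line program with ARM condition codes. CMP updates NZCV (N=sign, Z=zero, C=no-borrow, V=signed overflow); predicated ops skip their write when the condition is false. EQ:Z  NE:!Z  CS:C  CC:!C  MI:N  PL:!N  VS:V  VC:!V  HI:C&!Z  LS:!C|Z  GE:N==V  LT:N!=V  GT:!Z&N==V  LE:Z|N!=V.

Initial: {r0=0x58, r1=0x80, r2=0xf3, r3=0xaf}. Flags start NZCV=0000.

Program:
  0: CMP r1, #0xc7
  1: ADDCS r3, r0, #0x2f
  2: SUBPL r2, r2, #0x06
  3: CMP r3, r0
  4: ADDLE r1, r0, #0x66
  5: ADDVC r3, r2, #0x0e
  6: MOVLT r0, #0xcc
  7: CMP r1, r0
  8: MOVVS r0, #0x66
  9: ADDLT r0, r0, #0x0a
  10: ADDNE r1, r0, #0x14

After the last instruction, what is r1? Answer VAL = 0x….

VAL = 0xea

[0] flags=1000 → (cmp)
[1] flags=1000 CS?F → skip
[2] flags=1000 PL?F → skip
[3] flags=0011 → (cmp)
[4] flags=0011 LE?T → r1=0xbe
[5] flags=0011 VC?F → skip
[6] flags=0011 LT?T → r0=0xcc
[7] flags=1000 → (cmp)
[8] flags=1000 VS?F → skip
[9] flags=1000 LT?T → r0=0xd6
[10] flags=1000 NE?T → r1=0xea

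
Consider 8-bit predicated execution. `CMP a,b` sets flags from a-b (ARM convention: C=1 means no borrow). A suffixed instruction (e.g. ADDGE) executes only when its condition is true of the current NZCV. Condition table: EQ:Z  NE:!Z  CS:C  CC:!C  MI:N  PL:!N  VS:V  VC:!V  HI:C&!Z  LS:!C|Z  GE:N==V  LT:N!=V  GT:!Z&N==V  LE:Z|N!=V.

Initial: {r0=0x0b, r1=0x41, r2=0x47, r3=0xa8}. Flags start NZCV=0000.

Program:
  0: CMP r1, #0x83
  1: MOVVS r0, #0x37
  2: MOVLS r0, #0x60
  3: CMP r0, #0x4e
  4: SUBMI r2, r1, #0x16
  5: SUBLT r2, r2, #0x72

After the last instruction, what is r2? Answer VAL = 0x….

[0] flags=1001 → (cmp)
[1] flags=1001 VS?T → r0=0x37
[2] flags=1001 LS?T → r0=0x60
[3] flags=0010 → (cmp)
[4] flags=0010 MI?F → skip
[5] flags=0010 LT?F → skip

VAL = 0x47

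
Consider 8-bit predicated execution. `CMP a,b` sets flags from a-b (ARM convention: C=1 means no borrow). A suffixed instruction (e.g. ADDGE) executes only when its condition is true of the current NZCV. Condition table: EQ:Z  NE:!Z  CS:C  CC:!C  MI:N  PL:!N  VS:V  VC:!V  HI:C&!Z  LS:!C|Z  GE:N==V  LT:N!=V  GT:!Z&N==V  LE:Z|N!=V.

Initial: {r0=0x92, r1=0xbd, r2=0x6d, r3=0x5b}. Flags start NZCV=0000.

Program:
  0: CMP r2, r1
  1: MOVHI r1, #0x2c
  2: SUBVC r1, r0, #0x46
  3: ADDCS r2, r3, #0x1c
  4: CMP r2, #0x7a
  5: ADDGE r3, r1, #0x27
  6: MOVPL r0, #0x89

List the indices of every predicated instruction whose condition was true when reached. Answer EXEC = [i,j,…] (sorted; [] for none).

EXEC = []

[0] flags=1001 → (cmp)
[1] flags=1001 HI?F → skip
[2] flags=1001 VC?F → skip
[3] flags=1001 CS?F → skip
[4] flags=1000 → (cmp)
[5] flags=1000 GE?F → skip
[6] flags=1000 PL?F → skip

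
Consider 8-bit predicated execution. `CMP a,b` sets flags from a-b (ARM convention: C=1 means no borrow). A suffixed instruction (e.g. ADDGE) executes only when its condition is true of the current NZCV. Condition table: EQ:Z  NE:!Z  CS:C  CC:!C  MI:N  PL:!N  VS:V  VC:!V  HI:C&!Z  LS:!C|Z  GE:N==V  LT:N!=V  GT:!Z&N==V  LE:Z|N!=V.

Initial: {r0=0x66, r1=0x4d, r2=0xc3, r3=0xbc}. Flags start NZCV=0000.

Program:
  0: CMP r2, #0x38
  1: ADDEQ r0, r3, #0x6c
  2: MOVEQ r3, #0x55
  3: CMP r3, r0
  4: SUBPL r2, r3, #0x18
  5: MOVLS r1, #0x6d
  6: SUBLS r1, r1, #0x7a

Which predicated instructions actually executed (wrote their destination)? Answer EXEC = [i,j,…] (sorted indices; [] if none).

0: ✓ CMP  NZCV=1010
1: · ADDEQ
2: · MOVEQ
3: ✓ CMP  NZCV=0011
4: ✓ SUBPL  r2←0xa4
5: · MOVLS
6: · SUBLS

EXEC = [4]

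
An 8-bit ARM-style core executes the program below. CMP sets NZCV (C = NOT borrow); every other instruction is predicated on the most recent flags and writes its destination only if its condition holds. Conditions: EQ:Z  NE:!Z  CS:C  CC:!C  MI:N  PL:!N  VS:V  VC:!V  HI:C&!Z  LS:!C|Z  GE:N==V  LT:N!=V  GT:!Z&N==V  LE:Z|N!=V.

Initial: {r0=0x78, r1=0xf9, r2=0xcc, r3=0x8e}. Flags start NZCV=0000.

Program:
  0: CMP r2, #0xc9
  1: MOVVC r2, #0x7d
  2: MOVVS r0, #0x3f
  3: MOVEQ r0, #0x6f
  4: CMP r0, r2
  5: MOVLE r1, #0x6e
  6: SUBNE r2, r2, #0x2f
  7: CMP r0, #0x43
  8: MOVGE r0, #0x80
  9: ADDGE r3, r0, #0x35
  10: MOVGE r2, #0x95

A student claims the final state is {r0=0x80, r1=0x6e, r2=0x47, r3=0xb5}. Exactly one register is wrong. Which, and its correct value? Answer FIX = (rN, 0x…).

FIX = (r2, 0x95)

0: ✓ CMP  NZCV=0010
1: ✓ MOVVC  r2←0x7d
2: · MOVVS
3: · MOVEQ
4: ✓ CMP  NZCV=1000
5: ✓ MOVLE  r1←0x6e
6: ✓ SUBNE  r2←0x4e
7: ✓ CMP  NZCV=0010
8: ✓ MOVGE  r0←0x80
9: ✓ ADDGE  r3←0xb5
10: ✓ MOVGE  r2←0x95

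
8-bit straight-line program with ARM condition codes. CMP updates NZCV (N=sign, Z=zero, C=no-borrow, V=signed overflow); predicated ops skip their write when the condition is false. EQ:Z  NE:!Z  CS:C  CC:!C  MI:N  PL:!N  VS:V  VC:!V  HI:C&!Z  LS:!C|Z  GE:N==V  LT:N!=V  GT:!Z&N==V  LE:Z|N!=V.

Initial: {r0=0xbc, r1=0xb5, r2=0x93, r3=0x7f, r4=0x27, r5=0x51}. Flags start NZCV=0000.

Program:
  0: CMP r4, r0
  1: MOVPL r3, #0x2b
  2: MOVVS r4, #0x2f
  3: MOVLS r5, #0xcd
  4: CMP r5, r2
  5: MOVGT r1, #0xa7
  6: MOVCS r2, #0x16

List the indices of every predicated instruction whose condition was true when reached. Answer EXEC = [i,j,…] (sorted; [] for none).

EXEC = [1,3,5,6]

[0] flags=0000 → (cmp)
[1] flags=0000 PL?T → r3=0x2b
[2] flags=0000 VS?F → skip
[3] flags=0000 LS?T → r5=0xcd
[4] flags=0010 → (cmp)
[5] flags=0010 GT?T → r1=0xa7
[6] flags=0010 CS?T → r2=0x16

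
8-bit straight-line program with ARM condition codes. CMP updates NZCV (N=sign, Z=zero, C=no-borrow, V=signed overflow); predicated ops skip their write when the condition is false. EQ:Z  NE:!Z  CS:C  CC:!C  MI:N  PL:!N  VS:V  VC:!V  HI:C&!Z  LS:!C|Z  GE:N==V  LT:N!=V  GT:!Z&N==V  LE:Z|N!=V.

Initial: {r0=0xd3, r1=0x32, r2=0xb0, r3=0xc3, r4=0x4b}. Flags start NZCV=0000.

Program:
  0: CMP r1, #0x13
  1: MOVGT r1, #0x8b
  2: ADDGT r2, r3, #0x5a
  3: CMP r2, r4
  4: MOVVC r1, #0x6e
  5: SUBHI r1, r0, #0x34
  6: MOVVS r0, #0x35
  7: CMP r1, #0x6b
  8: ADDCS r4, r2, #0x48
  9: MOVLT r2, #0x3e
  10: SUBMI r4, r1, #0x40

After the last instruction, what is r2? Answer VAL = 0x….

0: ✓ CMP  NZCV=0010
1: ✓ MOVGT  r1←0x8b
2: ✓ ADDGT  r2←0x1d
3: ✓ CMP  NZCV=1000
4: ✓ MOVVC  r1←0x6e
5: · SUBHI
6: · MOVVS
7: ✓ CMP  NZCV=0010
8: ✓ ADDCS  r4←0x65
9: · MOVLT
10: · SUBMI

VAL = 0x1d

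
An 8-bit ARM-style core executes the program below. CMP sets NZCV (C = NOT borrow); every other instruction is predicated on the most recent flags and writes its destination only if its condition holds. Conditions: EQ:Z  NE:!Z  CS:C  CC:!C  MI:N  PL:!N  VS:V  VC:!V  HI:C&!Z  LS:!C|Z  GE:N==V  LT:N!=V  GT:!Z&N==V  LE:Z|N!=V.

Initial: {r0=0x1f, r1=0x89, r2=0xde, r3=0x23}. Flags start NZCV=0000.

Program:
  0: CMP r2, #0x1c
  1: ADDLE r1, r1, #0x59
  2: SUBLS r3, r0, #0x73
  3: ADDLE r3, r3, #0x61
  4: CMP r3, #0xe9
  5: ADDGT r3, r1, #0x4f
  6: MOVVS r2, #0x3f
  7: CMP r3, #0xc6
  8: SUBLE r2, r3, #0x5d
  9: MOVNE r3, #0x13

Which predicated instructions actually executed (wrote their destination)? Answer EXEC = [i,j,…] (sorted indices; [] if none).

0: ✓ CMP  NZCV=1010
1: ✓ ADDLE  r1←0xe2
2: · SUBLS
3: ✓ ADDLE  r3←0x84
4: ✓ CMP  NZCV=1000
5: · ADDGT
6: · MOVVS
7: ✓ CMP  NZCV=1000
8: ✓ SUBLE  r2←0x27
9: ✓ MOVNE  r3←0x13

EXEC = [1,3,8,9]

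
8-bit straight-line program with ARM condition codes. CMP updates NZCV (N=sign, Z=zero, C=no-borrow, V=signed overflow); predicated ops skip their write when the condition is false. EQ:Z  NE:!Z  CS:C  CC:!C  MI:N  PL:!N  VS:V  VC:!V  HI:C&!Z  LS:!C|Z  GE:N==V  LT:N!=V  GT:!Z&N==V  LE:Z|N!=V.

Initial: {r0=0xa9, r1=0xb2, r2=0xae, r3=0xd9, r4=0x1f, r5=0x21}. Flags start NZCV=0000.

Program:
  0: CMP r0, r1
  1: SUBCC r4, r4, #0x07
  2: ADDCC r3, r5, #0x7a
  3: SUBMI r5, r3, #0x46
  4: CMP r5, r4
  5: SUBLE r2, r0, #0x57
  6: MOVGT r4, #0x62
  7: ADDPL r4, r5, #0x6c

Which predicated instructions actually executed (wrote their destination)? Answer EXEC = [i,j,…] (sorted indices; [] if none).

EXEC = [1,2,3,6,7]

0: ✓ CMP  NZCV=1000
1: ✓ SUBCC  r4←0x18
2: ✓ ADDCC  r3←0x9b
3: ✓ SUBMI  r5←0x55
4: ✓ CMP  NZCV=0010
5: · SUBLE
6: ✓ MOVGT  r4←0x62
7: ✓ ADDPL  r4←0xc1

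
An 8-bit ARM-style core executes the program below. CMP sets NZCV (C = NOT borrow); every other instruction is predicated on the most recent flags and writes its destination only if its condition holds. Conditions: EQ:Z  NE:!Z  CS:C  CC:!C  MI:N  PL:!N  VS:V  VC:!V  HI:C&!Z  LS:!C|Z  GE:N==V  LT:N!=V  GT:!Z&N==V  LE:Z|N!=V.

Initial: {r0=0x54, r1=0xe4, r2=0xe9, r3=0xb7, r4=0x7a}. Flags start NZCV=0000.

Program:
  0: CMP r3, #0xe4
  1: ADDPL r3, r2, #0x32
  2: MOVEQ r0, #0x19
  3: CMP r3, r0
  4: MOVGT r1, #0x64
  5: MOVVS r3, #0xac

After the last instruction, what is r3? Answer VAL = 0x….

VAL = 0xac

0: ✓ CMP  NZCV=1000
1: · ADDPL
2: · MOVEQ
3: ✓ CMP  NZCV=0011
4: · MOVGT
5: ✓ MOVVS  r3←0xac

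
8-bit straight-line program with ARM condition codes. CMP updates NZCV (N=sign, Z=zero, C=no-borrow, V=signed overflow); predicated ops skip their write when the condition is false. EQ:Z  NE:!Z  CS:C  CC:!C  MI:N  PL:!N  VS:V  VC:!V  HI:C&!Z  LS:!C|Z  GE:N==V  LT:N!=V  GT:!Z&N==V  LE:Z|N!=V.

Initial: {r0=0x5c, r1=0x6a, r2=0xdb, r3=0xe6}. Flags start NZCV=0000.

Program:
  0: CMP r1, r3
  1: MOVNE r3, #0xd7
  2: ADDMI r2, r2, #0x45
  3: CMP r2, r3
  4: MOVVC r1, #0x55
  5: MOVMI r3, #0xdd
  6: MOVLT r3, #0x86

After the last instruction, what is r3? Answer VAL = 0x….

0: ✓ CMP  NZCV=1001
1: ✓ MOVNE  r3←0xd7
2: ✓ ADDMI  r2←0x20
3: ✓ CMP  NZCV=0000
4: ✓ MOVVC  r1←0x55
5: · MOVMI
6: · MOVLT

VAL = 0xd7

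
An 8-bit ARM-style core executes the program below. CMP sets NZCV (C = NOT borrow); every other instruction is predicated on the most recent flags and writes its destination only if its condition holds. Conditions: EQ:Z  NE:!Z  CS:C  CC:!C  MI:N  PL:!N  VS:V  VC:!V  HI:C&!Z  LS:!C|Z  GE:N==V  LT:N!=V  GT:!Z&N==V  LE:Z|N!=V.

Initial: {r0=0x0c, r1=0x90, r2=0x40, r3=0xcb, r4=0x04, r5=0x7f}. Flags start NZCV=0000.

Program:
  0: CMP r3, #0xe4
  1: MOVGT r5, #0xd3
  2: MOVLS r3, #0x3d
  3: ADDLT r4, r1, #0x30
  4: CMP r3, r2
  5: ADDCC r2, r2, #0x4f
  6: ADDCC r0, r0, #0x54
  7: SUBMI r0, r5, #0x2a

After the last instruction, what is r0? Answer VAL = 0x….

VAL = 0x55

[0] flags=1000 → (cmp)
[1] flags=1000 GT?F → skip
[2] flags=1000 LS?T → r3=0x3d
[3] flags=1000 LT?T → r4=0xc0
[4] flags=1000 → (cmp)
[5] flags=1000 CC?T → r2=0x8f
[6] flags=1000 CC?T → r0=0x60
[7] flags=1000 MI?T → r0=0x55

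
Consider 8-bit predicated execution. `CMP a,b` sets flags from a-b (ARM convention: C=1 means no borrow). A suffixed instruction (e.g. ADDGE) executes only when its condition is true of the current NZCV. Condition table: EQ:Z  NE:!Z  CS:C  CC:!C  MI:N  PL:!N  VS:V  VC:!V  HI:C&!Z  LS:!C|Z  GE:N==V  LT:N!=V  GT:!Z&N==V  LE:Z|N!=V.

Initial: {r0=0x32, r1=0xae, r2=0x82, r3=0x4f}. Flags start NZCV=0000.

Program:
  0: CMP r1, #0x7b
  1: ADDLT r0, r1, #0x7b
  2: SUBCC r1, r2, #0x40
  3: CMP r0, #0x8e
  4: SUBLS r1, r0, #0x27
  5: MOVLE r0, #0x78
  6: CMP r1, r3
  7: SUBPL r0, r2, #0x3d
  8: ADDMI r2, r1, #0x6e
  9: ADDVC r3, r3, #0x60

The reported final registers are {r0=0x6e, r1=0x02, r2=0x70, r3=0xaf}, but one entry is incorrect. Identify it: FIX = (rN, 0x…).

[0] flags=0011 → (cmp)
[1] flags=0011 LT?T → r0=0x29
[2] flags=0011 CC?F → skip
[3] flags=1001 → (cmp)
[4] flags=1001 LS?T → r1=0x02
[5] flags=1001 LE?F → skip
[6] flags=1000 → (cmp)
[7] flags=1000 PL?F → skip
[8] flags=1000 MI?T → r2=0x70
[9] flags=1000 VC?T → r3=0xaf

FIX = (r0, 0x29)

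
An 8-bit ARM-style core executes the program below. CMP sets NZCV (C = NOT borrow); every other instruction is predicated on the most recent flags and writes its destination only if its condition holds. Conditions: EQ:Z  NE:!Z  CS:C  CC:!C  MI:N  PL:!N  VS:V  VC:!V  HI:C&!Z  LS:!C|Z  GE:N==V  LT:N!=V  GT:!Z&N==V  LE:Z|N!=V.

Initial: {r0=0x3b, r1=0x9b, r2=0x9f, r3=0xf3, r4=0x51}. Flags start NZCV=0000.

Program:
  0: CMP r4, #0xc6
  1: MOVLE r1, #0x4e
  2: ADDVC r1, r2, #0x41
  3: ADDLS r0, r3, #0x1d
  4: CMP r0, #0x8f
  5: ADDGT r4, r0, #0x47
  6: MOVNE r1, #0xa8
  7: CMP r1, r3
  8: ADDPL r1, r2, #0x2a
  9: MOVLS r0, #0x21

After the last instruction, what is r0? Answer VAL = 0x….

VAL = 0x21

[0] flags=1001 → (cmp)
[1] flags=1001 LE?F → skip
[2] flags=1001 VC?F → skip
[3] flags=1001 LS?T → r0=0x10
[4] flags=1001 → (cmp)
[5] flags=1001 GT?T → r4=0x57
[6] flags=1001 NE?T → r1=0xa8
[7] flags=1000 → (cmp)
[8] flags=1000 PL?F → skip
[9] flags=1000 LS?T → r0=0x21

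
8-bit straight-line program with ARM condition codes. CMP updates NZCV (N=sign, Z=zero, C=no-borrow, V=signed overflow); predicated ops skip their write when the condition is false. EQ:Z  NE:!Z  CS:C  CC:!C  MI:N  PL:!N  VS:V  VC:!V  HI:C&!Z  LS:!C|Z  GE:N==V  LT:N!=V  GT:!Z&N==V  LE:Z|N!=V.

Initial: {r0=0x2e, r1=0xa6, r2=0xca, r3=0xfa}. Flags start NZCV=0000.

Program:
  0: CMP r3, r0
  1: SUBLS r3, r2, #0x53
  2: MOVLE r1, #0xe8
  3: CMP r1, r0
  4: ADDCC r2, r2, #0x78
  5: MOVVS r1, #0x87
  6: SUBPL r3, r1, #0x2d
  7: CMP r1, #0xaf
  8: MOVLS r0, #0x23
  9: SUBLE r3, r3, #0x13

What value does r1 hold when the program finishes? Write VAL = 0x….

[0] flags=1010 → (cmp)
[1] flags=1010 LS?F → skip
[2] flags=1010 LE?T → r1=0xe8
[3] flags=1010 → (cmp)
[4] flags=1010 CC?F → skip
[5] flags=1010 VS?F → skip
[6] flags=1010 PL?F → skip
[7] flags=0010 → (cmp)
[8] flags=0010 LS?F → skip
[9] flags=0010 LE?F → skip

VAL = 0xe8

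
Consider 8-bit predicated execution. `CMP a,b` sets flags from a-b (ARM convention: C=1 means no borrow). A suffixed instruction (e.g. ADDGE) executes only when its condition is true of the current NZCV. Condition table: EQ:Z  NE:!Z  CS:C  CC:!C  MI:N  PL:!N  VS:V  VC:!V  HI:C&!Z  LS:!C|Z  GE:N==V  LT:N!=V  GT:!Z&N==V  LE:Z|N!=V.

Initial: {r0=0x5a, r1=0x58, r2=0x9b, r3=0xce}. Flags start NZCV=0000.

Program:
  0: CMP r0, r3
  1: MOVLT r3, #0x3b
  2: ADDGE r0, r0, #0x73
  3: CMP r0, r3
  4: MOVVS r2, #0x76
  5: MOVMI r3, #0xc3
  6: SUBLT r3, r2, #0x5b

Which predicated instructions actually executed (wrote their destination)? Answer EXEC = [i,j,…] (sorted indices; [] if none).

[0] flags=1001 → (cmp)
[1] flags=1001 LT?F → skip
[2] flags=1001 GE?T → r0=0xcd
[3] flags=1000 → (cmp)
[4] flags=1000 VS?F → skip
[5] flags=1000 MI?T → r3=0xc3
[6] flags=1000 LT?T → r3=0x40

EXEC = [2,5,6]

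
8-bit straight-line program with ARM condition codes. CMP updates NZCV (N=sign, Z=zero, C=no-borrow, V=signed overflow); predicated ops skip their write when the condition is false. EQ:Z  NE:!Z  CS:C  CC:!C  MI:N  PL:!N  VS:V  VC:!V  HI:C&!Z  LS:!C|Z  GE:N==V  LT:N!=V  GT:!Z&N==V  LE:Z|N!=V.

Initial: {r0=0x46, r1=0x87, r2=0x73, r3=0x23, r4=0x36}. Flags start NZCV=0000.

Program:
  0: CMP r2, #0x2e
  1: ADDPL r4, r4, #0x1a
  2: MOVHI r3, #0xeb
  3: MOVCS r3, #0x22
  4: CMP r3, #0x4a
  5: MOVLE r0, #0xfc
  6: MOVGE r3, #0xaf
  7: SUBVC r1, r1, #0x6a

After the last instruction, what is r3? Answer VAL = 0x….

VAL = 0x22

[0] flags=0010 → (cmp)
[1] flags=0010 PL?T → r4=0x50
[2] flags=0010 HI?T → r3=0xeb
[3] flags=0010 CS?T → r3=0x22
[4] flags=1000 → (cmp)
[5] flags=1000 LE?T → r0=0xfc
[6] flags=1000 GE?F → skip
[7] flags=1000 VC?T → r1=0x1d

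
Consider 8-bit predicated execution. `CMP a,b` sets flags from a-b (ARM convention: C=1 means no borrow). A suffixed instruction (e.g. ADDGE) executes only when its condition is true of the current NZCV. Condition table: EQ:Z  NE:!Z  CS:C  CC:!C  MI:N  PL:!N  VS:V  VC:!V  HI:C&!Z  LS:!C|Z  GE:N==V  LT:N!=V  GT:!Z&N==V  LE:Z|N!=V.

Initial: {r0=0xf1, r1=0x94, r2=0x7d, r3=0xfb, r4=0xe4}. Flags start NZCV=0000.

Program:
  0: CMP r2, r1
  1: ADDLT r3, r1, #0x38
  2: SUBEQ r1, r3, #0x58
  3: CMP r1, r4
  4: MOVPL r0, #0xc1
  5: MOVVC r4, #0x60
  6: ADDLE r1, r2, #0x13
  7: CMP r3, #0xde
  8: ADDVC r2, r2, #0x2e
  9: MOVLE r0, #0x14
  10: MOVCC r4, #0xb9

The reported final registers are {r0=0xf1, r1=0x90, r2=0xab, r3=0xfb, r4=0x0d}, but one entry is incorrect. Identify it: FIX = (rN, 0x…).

0: ✓ CMP  NZCV=1001
1: · ADDLT
2: · SUBEQ
3: ✓ CMP  NZCV=1000
4: · MOVPL
5: ✓ MOVVC  r4←0x60
6: ✓ ADDLE  r1←0x90
7: ✓ CMP  NZCV=0010
8: ✓ ADDVC  r2←0xab
9: · MOVLE
10: · MOVCC

FIX = (r4, 0x60)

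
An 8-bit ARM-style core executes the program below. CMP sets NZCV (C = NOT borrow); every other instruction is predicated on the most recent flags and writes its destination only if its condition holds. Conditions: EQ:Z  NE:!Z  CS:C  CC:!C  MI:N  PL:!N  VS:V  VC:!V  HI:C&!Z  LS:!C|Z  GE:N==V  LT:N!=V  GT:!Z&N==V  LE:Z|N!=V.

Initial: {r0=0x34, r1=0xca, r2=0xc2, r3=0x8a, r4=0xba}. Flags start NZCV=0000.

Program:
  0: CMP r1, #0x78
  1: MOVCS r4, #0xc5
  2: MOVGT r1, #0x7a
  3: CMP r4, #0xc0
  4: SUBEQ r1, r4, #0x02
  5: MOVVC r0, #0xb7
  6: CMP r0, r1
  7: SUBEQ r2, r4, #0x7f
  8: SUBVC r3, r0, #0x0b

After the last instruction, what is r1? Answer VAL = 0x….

0: ✓ CMP  NZCV=0011
1: ✓ MOVCS  r4←0xc5
2: · MOVGT
3: ✓ CMP  NZCV=0010
4: · SUBEQ
5: ✓ MOVVC  r0←0xb7
6: ✓ CMP  NZCV=1000
7: · SUBEQ
8: ✓ SUBVC  r3←0xac

VAL = 0xca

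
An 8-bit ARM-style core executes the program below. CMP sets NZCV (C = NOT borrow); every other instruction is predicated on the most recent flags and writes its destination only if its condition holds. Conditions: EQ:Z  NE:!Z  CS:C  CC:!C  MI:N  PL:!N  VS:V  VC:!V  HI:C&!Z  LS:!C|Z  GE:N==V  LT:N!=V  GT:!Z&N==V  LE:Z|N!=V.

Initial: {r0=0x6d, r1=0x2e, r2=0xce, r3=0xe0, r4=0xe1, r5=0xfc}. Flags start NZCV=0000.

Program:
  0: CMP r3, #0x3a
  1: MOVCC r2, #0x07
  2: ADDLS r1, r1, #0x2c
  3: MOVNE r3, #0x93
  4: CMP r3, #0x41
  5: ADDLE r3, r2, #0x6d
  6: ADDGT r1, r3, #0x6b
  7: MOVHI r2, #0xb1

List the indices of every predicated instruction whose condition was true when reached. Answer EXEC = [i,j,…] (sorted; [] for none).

0: ✓ CMP  NZCV=1010
1: · MOVCC
2: · ADDLS
3: ✓ MOVNE  r3←0x93
4: ✓ CMP  NZCV=0011
5: ✓ ADDLE  r3←0x3b
6: · ADDGT
7: ✓ MOVHI  r2←0xb1

EXEC = [3,5,7]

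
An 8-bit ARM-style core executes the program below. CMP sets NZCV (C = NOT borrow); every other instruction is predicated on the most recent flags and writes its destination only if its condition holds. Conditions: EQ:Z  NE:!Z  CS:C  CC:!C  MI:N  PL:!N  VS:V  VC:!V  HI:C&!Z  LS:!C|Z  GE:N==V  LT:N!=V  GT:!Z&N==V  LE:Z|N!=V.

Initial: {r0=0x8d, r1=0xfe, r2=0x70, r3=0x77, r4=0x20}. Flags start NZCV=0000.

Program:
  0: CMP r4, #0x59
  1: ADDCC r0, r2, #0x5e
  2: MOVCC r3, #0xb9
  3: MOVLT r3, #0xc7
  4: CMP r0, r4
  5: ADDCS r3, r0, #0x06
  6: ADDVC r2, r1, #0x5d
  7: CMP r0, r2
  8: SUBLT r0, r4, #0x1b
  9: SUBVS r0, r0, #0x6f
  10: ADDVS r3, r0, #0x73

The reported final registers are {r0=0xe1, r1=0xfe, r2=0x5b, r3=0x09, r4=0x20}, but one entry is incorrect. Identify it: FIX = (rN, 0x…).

FIX = (r0, 0x96)

0: ✓ CMP  NZCV=1000
1: ✓ ADDCC  r0←0xce
2: ✓ MOVCC  r3←0xb9
3: ✓ MOVLT  r3←0xc7
4: ✓ CMP  NZCV=1010
5: ✓ ADDCS  r3←0xd4
6: ✓ ADDVC  r2←0x5b
7: ✓ CMP  NZCV=0011
8: ✓ SUBLT  r0←0x05
9: ✓ SUBVS  r0←0x96
10: ✓ ADDVS  r3←0x09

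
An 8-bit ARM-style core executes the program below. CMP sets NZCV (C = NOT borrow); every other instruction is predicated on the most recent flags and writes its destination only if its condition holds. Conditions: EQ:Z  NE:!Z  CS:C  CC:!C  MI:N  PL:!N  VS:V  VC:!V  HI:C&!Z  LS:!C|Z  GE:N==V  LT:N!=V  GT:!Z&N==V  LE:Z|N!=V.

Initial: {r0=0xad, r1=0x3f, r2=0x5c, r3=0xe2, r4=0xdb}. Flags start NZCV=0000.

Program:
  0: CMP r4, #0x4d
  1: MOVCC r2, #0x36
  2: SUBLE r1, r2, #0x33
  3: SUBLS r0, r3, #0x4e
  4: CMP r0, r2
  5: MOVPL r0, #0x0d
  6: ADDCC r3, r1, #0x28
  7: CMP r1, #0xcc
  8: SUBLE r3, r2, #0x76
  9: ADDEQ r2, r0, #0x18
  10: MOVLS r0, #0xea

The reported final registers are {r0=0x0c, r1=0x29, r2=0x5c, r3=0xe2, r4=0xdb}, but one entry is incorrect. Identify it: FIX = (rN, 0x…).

FIX = (r0, 0xea)

[0] flags=1010 → (cmp)
[1] flags=1010 CC?F → skip
[2] flags=1010 LE?T → r1=0x29
[3] flags=1010 LS?F → skip
[4] flags=0011 → (cmp)
[5] flags=0011 PL?T → r0=0x0d
[6] flags=0011 CC?F → skip
[7] flags=0000 → (cmp)
[8] flags=0000 LE?F → skip
[9] flags=0000 EQ?F → skip
[10] flags=0000 LS?T → r0=0xea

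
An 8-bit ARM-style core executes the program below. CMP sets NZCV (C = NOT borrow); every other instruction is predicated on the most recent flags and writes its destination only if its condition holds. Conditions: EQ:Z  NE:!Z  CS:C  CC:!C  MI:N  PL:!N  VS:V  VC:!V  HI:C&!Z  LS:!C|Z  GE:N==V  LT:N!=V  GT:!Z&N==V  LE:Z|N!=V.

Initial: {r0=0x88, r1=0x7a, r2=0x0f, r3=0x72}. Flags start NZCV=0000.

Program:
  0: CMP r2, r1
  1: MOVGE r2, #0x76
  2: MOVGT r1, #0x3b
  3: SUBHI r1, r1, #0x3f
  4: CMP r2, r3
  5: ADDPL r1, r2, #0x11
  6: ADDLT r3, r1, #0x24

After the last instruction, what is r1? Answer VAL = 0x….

VAL = 0x7a

0: ✓ CMP  NZCV=1000
1: · MOVGE
2: · MOVGT
3: · SUBHI
4: ✓ CMP  NZCV=1000
5: · ADDPL
6: ✓ ADDLT  r3←0x9e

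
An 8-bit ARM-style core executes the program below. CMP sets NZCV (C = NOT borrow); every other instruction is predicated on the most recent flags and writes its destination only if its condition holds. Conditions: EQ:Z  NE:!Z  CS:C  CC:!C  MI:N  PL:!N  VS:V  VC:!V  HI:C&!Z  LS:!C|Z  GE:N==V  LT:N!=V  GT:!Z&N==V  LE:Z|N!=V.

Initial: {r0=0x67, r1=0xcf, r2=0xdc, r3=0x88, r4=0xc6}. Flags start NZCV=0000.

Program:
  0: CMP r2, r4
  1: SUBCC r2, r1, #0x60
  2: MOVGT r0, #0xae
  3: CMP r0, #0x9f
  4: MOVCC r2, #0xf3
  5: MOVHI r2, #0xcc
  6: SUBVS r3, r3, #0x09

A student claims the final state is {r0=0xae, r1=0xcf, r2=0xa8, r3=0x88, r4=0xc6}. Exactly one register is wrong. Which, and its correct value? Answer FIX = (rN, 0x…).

FIX = (r2, 0xcc)

0: ✓ CMP  NZCV=0010
1: · SUBCC
2: ✓ MOVGT  r0←0xae
3: ✓ CMP  NZCV=0010
4: · MOVCC
5: ✓ MOVHI  r2←0xcc
6: · SUBVS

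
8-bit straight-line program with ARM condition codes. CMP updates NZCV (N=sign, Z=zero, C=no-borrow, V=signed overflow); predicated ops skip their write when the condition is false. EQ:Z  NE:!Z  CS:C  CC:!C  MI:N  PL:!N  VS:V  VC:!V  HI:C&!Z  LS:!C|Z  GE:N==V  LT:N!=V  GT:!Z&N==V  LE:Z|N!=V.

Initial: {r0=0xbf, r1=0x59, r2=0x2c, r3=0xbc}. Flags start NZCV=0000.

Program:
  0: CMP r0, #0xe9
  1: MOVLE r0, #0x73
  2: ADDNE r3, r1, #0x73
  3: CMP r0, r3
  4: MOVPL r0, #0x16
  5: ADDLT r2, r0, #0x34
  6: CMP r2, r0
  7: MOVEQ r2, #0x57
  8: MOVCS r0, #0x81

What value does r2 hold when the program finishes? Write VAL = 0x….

0: ✓ CMP  NZCV=1000
1: ✓ MOVLE  r0←0x73
2: ✓ ADDNE  r3←0xcc
3: ✓ CMP  NZCV=1001
4: · MOVPL
5: · ADDLT
6: ✓ CMP  NZCV=1000
7: · MOVEQ
8: · MOVCS

VAL = 0x2c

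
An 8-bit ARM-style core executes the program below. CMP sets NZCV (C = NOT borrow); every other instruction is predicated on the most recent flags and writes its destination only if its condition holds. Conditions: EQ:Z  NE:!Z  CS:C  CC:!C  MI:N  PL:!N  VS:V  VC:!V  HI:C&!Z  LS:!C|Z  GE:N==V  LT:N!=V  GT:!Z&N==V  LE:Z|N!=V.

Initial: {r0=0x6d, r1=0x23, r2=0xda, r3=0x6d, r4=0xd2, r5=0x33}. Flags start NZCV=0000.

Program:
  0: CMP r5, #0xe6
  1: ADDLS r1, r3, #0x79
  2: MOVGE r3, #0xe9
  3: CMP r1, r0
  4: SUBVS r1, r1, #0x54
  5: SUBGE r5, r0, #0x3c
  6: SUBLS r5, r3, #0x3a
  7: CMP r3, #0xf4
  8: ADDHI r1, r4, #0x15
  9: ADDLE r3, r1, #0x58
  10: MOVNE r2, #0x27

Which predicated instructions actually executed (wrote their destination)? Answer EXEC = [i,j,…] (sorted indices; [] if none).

EXEC = [1,2,4,9,10]

[0] flags=0000 → (cmp)
[1] flags=0000 LS?T → r1=0xe6
[2] flags=0000 GE?T → r3=0xe9
[3] flags=0011 → (cmp)
[4] flags=0011 VS?T → r1=0x92
[5] flags=0011 GE?F → skip
[6] flags=0011 LS?F → skip
[7] flags=1000 → (cmp)
[8] flags=1000 HI?F → skip
[9] flags=1000 LE?T → r3=0xea
[10] flags=1000 NE?T → r2=0x27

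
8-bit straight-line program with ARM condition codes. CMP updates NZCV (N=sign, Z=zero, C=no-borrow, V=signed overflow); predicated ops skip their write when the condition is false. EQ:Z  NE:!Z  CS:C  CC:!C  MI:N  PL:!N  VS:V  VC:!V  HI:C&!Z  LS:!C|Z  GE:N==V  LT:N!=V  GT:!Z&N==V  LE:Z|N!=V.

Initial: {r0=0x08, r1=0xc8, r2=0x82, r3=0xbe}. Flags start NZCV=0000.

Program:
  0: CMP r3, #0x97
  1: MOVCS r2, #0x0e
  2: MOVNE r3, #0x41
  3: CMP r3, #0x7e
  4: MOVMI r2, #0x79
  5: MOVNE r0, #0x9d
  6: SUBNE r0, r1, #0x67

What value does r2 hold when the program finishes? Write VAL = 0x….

VAL = 0x79

0: ✓ CMP  NZCV=0010
1: ✓ MOVCS  r2←0x0e
2: ✓ MOVNE  r3←0x41
3: ✓ CMP  NZCV=1000
4: ✓ MOVMI  r2←0x79
5: ✓ MOVNE  r0←0x9d
6: ✓ SUBNE  r0←0x61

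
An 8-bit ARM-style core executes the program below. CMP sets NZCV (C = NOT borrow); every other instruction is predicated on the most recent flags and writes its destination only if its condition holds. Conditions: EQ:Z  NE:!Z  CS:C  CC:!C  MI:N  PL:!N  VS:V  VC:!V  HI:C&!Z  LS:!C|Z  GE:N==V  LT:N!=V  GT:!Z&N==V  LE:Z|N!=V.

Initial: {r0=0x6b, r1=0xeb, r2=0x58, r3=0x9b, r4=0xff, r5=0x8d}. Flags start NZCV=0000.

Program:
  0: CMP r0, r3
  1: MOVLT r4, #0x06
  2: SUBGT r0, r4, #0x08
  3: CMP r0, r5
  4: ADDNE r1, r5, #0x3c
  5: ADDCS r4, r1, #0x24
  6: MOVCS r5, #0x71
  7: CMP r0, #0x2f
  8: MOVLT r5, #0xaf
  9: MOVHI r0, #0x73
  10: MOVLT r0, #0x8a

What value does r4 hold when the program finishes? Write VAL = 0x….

VAL = 0xed

0: ✓ CMP  NZCV=1001
1: · MOVLT
2: ✓ SUBGT  r0←0xf7
3: ✓ CMP  NZCV=0010
4: ✓ ADDNE  r1←0xc9
5: ✓ ADDCS  r4←0xed
6: ✓ MOVCS  r5←0x71
7: ✓ CMP  NZCV=1010
8: ✓ MOVLT  r5←0xaf
9: ✓ MOVHI  r0←0x73
10: ✓ MOVLT  r0←0x8a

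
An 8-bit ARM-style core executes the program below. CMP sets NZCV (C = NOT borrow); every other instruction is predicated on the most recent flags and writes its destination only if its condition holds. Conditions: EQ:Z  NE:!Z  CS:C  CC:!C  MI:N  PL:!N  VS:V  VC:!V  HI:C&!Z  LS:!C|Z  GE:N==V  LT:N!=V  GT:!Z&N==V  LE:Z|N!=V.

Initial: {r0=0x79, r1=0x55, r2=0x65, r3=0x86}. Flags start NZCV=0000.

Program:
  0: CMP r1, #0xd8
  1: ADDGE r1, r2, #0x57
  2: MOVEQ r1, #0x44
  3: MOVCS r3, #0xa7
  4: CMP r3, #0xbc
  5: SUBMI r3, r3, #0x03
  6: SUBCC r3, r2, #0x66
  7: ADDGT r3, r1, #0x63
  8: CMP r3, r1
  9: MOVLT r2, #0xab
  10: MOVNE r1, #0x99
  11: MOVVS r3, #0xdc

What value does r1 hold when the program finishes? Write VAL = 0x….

VAL = 0x99

0: ✓ CMP  NZCV=0000
1: ✓ ADDGE  r1←0xbc
2: · MOVEQ
3: · MOVCS
4: ✓ CMP  NZCV=1000
5: ✓ SUBMI  r3←0x83
6: ✓ SUBCC  r3←0xff
7: · ADDGT
8: ✓ CMP  NZCV=0010
9: · MOVLT
10: ✓ MOVNE  r1←0x99
11: · MOVVS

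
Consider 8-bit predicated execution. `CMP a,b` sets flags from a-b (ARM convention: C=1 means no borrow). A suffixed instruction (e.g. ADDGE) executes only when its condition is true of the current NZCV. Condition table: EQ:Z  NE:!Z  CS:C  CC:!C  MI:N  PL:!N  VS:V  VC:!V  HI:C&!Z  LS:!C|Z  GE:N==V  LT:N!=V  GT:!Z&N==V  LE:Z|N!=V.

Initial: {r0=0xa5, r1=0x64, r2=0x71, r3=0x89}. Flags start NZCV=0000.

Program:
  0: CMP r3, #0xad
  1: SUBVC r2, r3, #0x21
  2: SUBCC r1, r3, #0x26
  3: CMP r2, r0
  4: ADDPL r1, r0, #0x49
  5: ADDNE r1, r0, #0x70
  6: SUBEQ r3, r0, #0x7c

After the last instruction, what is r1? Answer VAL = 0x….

VAL = 0x15

[0] flags=1000 → (cmp)
[1] flags=1000 VC?T → r2=0x68
[2] flags=1000 CC?T → r1=0x63
[3] flags=1001 → (cmp)
[4] flags=1001 PL?F → skip
[5] flags=1001 NE?T → r1=0x15
[6] flags=1001 EQ?F → skip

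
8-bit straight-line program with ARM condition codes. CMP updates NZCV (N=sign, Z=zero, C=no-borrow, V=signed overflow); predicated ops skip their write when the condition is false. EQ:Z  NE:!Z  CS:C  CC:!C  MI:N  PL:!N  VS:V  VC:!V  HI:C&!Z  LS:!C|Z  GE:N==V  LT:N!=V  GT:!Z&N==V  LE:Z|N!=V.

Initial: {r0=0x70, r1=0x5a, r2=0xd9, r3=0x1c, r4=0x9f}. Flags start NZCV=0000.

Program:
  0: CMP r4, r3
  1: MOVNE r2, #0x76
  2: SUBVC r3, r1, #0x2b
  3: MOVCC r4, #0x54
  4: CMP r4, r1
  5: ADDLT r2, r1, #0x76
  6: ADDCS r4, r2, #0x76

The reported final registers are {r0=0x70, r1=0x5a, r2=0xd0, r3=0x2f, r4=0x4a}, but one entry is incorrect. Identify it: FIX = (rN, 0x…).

0: ✓ CMP  NZCV=1010
1: ✓ MOVNE  r2←0x76
2: ✓ SUBVC  r3←0x2f
3: · MOVCC
4: ✓ CMP  NZCV=0011
5: ✓ ADDLT  r2←0xd0
6: ✓ ADDCS  r4←0x46

FIX = (r4, 0x46)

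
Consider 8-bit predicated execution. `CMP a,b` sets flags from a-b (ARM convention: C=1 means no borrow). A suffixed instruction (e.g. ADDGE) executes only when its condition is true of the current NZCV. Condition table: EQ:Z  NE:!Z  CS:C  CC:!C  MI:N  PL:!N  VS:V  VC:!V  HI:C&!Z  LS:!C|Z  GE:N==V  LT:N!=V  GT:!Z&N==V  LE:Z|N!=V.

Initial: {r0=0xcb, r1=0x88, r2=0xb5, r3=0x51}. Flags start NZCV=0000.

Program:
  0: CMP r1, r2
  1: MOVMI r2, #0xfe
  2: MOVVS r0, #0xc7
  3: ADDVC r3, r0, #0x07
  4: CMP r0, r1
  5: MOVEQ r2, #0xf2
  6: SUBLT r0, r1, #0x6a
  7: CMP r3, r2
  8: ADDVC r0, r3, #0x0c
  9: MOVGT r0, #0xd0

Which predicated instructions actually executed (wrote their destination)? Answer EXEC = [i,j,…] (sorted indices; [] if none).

EXEC = [1,3,8]

[0] flags=1000 → (cmp)
[1] flags=1000 MI?T → r2=0xfe
[2] flags=1000 VS?F → skip
[3] flags=1000 VC?T → r3=0xd2
[4] flags=0010 → (cmp)
[5] flags=0010 EQ?F → skip
[6] flags=0010 LT?F → skip
[7] flags=1000 → (cmp)
[8] flags=1000 VC?T → r0=0xde
[9] flags=1000 GT?F → skip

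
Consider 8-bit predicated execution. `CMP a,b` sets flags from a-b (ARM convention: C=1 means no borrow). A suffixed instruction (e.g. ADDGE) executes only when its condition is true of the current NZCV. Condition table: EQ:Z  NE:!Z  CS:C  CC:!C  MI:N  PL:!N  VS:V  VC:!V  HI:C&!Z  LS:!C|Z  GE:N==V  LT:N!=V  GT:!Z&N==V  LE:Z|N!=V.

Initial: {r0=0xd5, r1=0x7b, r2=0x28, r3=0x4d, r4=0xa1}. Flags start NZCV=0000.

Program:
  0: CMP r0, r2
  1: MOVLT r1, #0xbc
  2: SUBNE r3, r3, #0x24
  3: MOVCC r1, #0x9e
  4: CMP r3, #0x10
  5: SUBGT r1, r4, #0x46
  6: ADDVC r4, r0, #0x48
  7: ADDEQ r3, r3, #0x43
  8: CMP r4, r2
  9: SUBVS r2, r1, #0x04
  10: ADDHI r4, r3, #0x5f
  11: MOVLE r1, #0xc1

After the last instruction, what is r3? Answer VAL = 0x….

VAL = 0x29

[0] flags=1010 → (cmp)
[1] flags=1010 LT?T → r1=0xbc
[2] flags=1010 NE?T → r3=0x29
[3] flags=1010 CC?F → skip
[4] flags=0010 → (cmp)
[5] flags=0010 GT?T → r1=0x5b
[6] flags=0010 VC?T → r4=0x1d
[7] flags=0010 EQ?F → skip
[8] flags=1000 → (cmp)
[9] flags=1000 VS?F → skip
[10] flags=1000 HI?F → skip
[11] flags=1000 LE?T → r1=0xc1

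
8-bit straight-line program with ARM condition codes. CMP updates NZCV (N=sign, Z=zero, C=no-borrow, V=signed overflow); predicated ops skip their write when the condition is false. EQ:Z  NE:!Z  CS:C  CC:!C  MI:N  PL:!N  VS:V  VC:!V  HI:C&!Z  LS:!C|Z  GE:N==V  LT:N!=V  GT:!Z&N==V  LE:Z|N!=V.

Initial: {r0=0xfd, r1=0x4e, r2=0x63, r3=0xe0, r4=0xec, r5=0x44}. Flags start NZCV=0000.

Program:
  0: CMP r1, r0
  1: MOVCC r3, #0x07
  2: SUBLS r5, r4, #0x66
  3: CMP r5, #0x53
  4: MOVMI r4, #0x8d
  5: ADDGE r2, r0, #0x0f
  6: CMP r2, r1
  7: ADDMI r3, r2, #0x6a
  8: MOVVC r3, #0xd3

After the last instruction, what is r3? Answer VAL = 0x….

0: ✓ CMP  NZCV=0000
1: ✓ MOVCC  r3←0x07
2: ✓ SUBLS  r5←0x86
3: ✓ CMP  NZCV=0011
4: · MOVMI
5: · ADDGE
6: ✓ CMP  NZCV=0010
7: · ADDMI
8: ✓ MOVVC  r3←0xd3

VAL = 0xd3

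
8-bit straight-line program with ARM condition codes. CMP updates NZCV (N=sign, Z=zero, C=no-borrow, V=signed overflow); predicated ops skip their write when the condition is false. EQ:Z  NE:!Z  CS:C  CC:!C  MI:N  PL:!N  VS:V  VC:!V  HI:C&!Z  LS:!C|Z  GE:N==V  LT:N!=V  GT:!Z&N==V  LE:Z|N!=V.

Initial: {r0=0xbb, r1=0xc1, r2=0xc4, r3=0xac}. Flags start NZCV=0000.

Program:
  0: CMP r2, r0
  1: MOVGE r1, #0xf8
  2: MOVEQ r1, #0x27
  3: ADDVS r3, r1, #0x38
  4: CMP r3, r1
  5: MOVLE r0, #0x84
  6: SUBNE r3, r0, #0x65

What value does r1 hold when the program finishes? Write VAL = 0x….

VAL = 0xf8

0: ✓ CMP  NZCV=0010
1: ✓ MOVGE  r1←0xf8
2: · MOVEQ
3: · ADDVS
4: ✓ CMP  NZCV=1000
5: ✓ MOVLE  r0←0x84
6: ✓ SUBNE  r3←0x1f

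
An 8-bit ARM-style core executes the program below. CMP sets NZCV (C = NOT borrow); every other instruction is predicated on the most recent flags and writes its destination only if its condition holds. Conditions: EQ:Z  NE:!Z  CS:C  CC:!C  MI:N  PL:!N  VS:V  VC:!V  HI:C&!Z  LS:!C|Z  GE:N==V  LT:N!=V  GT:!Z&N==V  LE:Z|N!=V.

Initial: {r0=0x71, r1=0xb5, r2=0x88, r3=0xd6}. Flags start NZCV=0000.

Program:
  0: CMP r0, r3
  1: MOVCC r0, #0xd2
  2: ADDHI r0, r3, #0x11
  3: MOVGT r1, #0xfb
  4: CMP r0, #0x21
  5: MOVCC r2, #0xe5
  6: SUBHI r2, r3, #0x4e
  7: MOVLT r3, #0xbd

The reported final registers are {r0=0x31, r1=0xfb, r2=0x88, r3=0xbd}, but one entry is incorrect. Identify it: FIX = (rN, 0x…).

[0] flags=1001 → (cmp)
[1] flags=1001 CC?T → r0=0xd2
[2] flags=1001 HI?F → skip
[3] flags=1001 GT?T → r1=0xfb
[4] flags=1010 → (cmp)
[5] flags=1010 CC?F → skip
[6] flags=1010 HI?T → r2=0x88
[7] flags=1010 LT?T → r3=0xbd

FIX = (r0, 0xd2)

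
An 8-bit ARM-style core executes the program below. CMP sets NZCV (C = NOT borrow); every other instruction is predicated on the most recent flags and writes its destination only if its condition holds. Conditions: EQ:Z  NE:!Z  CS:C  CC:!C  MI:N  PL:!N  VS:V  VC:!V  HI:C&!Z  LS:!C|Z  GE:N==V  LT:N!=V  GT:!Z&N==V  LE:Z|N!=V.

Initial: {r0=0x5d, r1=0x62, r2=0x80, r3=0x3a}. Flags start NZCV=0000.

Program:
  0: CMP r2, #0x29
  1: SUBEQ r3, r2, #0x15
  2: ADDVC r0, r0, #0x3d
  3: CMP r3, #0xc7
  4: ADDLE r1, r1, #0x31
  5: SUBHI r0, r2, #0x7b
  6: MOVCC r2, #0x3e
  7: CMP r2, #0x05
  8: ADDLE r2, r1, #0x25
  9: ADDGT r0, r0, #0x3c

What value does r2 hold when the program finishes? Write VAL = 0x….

[0] flags=0011 → (cmp)
[1] flags=0011 EQ?F → skip
[2] flags=0011 VC?F → skip
[3] flags=0000 → (cmp)
[4] flags=0000 LE?F → skip
[5] flags=0000 HI?F → skip
[6] flags=0000 CC?T → r2=0x3e
[7] flags=0010 → (cmp)
[8] flags=0010 LE?F → skip
[9] flags=0010 GT?T → r0=0x99

VAL = 0x3e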